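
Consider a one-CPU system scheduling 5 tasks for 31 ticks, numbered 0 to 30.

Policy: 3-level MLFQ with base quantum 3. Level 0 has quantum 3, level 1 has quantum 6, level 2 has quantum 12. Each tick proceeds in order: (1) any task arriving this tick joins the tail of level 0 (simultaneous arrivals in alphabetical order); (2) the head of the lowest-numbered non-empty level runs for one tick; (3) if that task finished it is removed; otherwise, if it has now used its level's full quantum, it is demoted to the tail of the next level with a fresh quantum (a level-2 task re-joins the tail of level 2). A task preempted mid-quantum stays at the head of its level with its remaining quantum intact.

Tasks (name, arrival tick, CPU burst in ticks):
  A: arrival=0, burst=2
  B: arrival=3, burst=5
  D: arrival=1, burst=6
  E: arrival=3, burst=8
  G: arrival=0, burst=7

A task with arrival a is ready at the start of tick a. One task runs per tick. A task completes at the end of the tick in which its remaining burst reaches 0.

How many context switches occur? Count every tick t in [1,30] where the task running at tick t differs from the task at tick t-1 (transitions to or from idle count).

context switches = 9

t=0: L0/L1/L2 = AG/-/- → run A
t=1: L0/L1/L2 = AGD/-/- → run A
t=2: L0/L1/L2 = GD/-/- → run G
t=3: L0/L1/L2 = GDBE/-/- → run G
t=4: L0/L1/L2 = GDBE/-/- → run G
t=5: L0/L1/L2 = DBE/G/- → run D
t=6: L0/L1/L2 = DBE/G/- → run D
t=7: L0/L1/L2 = DBE/G/- → run D
t=8: L0/L1/L2 = BE/GD/- → run B
t=9: L0/L1/L2 = BE/GD/- → run B
t=10: L0/L1/L2 = BE/GD/- → run B
t=11: L0/L1/L2 = E/GDB/- → run E
t=12: L0/L1/L2 = E/GDB/- → run E
t=13: L0/L1/L2 = E/GDB/- → run E
t=14: L0/L1/L2 = -/GDBE/- → run G
t=15: L0/L1/L2 = -/GDBE/- → run G
t=16: L0/L1/L2 = -/GDBE/- → run G
t=17: L0/L1/L2 = -/GDBE/- → run G
t=18: L0/L1/L2 = -/DBE/- → run D
t=19: L0/L1/L2 = -/DBE/- → run D
t=20: L0/L1/L2 = -/DBE/- → run D
t=21: L0/L1/L2 = -/BE/- → run B
t=22: L0/L1/L2 = -/BE/- → run B
t=23: L0/L1/L2 = -/E/- → run E
t=24: L0/L1/L2 = -/E/- → run E
t=25: L0/L1/L2 = -/E/- → run E
t=26: L0/L1/L2 = -/E/- → run E
t=27: L0/L1/L2 = -/E/- → run E
t=28: (idle)
t=29: (idle)
t=30: (idle)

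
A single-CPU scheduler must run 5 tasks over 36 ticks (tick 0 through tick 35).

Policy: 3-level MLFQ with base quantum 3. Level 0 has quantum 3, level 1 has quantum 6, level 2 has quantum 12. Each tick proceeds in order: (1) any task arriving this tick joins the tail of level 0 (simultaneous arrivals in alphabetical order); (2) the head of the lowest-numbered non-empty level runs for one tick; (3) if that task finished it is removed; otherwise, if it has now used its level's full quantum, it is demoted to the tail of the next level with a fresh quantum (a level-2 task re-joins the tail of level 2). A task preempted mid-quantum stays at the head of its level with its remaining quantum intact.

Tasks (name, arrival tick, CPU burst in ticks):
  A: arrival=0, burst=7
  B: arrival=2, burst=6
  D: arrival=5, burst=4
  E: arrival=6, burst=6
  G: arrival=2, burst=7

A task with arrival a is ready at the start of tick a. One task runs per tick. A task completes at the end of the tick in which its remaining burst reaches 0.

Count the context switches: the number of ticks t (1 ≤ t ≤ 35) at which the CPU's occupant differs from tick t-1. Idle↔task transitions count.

context switches = 10

t=0: L0/L1/L2 = A/-/- → run A
t=1: L0/L1/L2 = A/-/- → run A
t=2: L0/L1/L2 = ABG/-/- → run A
t=3: L0/L1/L2 = BG/A/- → run B
t=4: L0/L1/L2 = BG/A/- → run B
t=5: L0/L1/L2 = BGD/A/- → run B
t=6: L0/L1/L2 = GDE/AB/- → run G
t=7: L0/L1/L2 = GDE/AB/- → run G
t=8: L0/L1/L2 = GDE/AB/- → run G
t=9: L0/L1/L2 = DE/ABG/- → run D
t=10: L0/L1/L2 = DE/ABG/- → run D
t=11: L0/L1/L2 = DE/ABG/- → run D
t=12: L0/L1/L2 = E/ABGD/- → run E
t=13: L0/L1/L2 = E/ABGD/- → run E
t=14: L0/L1/L2 = E/ABGD/- → run E
t=15: L0/L1/L2 = -/ABGDE/- → run A
t=16: L0/L1/L2 = -/ABGDE/- → run A
t=17: L0/L1/L2 = -/ABGDE/- → run A
t=18: L0/L1/L2 = -/ABGDE/- → run A
t=19: L0/L1/L2 = -/BGDE/- → run B
t=20: L0/L1/L2 = -/BGDE/- → run B
t=21: L0/L1/L2 = -/BGDE/- → run B
t=22: L0/L1/L2 = -/GDE/- → run G
t=23: L0/L1/L2 = -/GDE/- → run G
t=24: L0/L1/L2 = -/GDE/- → run G
t=25: L0/L1/L2 = -/GDE/- → run G
t=26: L0/L1/L2 = -/DE/- → run D
t=27: L0/L1/L2 = -/E/- → run E
t=28: L0/L1/L2 = -/E/- → run E
t=29: L0/L1/L2 = -/E/- → run E
t=30: (idle)
t=31: (idle)
t=32: (idle)
t=33: (idle)
t=34: (idle)
t=35: (idle)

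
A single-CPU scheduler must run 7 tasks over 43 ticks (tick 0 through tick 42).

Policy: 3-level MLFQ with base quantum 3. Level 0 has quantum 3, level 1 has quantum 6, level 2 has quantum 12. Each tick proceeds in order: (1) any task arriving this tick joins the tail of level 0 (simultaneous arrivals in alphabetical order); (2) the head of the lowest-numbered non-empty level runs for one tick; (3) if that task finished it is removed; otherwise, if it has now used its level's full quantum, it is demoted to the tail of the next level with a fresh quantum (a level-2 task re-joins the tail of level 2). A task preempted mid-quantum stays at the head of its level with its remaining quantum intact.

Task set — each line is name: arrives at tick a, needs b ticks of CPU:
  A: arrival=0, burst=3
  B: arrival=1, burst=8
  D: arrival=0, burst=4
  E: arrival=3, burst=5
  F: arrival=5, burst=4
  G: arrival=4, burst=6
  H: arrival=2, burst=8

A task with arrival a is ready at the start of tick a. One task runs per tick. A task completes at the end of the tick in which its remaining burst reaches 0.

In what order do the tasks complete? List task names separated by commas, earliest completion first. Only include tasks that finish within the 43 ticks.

t=0: L0/L1/L2 = AD/-/- → run A
t=1: L0/L1/L2 = ADB/-/- → run A
t=2: L0/L1/L2 = ADBH/-/- → run A
t=3: L0/L1/L2 = DBHE/-/- → run D
t=4: L0/L1/L2 = DBHEG/-/- → run D
t=5: L0/L1/L2 = DBHEGF/-/- → run D
t=6: L0/L1/L2 = BHEGF/D/- → run B
t=7: L0/L1/L2 = BHEGF/D/- → run B
t=8: L0/L1/L2 = BHEGF/D/- → run B
t=9: L0/L1/L2 = HEGF/DB/- → run H
t=10: L0/L1/L2 = HEGF/DB/- → run H
t=11: L0/L1/L2 = HEGF/DB/- → run H
t=12: L0/L1/L2 = EGF/DBH/- → run E
t=13: L0/L1/L2 = EGF/DBH/- → run E
t=14: L0/L1/L2 = EGF/DBH/- → run E
t=15: L0/L1/L2 = GF/DBHE/- → run G
t=16: L0/L1/L2 = GF/DBHE/- → run G
t=17: L0/L1/L2 = GF/DBHE/- → run G
t=18: L0/L1/L2 = F/DBHEG/- → run F
t=19: L0/L1/L2 = F/DBHEG/- → run F
t=20: L0/L1/L2 = F/DBHEG/- → run F
t=21: L0/L1/L2 = -/DBHEGF/- → run D
t=22: L0/L1/L2 = -/BHEGF/- → run B
t=23: L0/L1/L2 = -/BHEGF/- → run B
t=24: L0/L1/L2 = -/BHEGF/- → run B
t=25: L0/L1/L2 = -/BHEGF/- → run B
t=26: L0/L1/L2 = -/BHEGF/- → run B
t=27: L0/L1/L2 = -/HEGF/- → run H
t=28: L0/L1/L2 = -/HEGF/- → run H
t=29: L0/L1/L2 = -/HEGF/- → run H
t=30: L0/L1/L2 = -/HEGF/- → run H
t=31: L0/L1/L2 = -/HEGF/- → run H
t=32: L0/L1/L2 = -/EGF/- → run E
t=33: L0/L1/L2 = -/EGF/- → run E
t=34: L0/L1/L2 = -/GF/- → run G
t=35: L0/L1/L2 = -/GF/- → run G
t=36: L0/L1/L2 = -/GF/- → run G
t=37: L0/L1/L2 = -/F/- → run F
t=38: (idle)
t=39: (idle)
t=40: (idle)
t=41: (idle)
t=42: (idle)

completion order = A, D, B, H, E, G, F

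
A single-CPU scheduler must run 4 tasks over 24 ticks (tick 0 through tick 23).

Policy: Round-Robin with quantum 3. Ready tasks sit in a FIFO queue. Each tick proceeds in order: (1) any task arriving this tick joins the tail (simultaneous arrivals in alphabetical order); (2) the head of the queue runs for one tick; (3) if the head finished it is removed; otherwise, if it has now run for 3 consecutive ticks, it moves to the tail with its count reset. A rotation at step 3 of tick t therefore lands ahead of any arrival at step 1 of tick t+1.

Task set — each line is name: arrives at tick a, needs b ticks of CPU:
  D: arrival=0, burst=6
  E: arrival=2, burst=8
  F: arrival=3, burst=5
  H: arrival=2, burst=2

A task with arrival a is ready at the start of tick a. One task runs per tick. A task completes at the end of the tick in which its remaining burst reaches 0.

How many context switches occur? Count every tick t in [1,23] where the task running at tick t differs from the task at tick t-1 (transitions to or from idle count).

context switches = 8

t=0: queue=[D] q_used=0 → run D
t=1: queue=[D] q_used=1 → run D
t=2: queue=[D,E,H] q_used=2 → run D
t=3: queue=[E,H,D,F] q_used=0 → run E
t=4: queue=[E,H,D,F] q_used=1 → run E
t=5: queue=[E,H,D,F] q_used=2 → run E
t=6: queue=[H,D,F,E] q_used=0 → run H
t=7: queue=[H,D,F,E] q_used=1 → run H
t=8: queue=[D,F,E] q_used=0 → run D
t=9: queue=[D,F,E] q_used=1 → run D
t=10: queue=[D,F,E] q_used=2 → run D
t=11: queue=[F,E] q_used=0 → run F
t=12: queue=[F,E] q_used=1 → run F
t=13: queue=[F,E] q_used=2 → run F
t=14: queue=[E,F] q_used=0 → run E
t=15: queue=[E,F] q_used=1 → run E
t=16: queue=[E,F] q_used=2 → run E
t=17: queue=[F,E] q_used=0 → run F
t=18: queue=[F,E] q_used=1 → run F
t=19: queue=[E] q_used=0 → run E
t=20: queue=[E] q_used=1 → run E
t=21: (idle)
t=22: (idle)
t=23: (idle)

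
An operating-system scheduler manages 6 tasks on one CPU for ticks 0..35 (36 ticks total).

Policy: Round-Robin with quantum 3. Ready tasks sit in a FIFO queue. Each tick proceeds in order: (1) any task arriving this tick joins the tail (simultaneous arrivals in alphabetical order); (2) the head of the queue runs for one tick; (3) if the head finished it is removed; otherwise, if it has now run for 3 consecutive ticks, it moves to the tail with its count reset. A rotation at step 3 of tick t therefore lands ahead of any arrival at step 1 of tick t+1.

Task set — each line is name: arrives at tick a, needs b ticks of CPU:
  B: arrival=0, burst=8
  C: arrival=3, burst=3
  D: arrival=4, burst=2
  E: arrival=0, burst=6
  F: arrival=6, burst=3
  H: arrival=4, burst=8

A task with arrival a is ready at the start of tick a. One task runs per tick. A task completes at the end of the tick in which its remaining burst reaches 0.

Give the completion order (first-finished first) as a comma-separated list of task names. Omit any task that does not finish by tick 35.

t=0: queue=[B,E] q_used=0 → run B
t=1: queue=[B,E] q_used=1 → run B
t=2: queue=[B,E] q_used=2 → run B
t=3: queue=[E,B,C] q_used=0 → run E
t=4: queue=[E,B,C,D,H] q_used=1 → run E
t=5: queue=[E,B,C,D,H] q_used=2 → run E
t=6: queue=[B,C,D,H,E,F] q_used=0 → run B
t=7: queue=[B,C,D,H,E,F] q_used=1 → run B
t=8: queue=[B,C,D,H,E,F] q_used=2 → run B
t=9: queue=[C,D,H,E,F,B] q_used=0 → run C
t=10: queue=[C,D,H,E,F,B] q_used=1 → run C
t=11: queue=[C,D,H,E,F,B] q_used=2 → run C
t=12: queue=[D,H,E,F,B] q_used=0 → run D
t=13: queue=[D,H,E,F,B] q_used=1 → run D
t=14: queue=[H,E,F,B] q_used=0 → run H
t=15: queue=[H,E,F,B] q_used=1 → run H
t=16: queue=[H,E,F,B] q_used=2 → run H
t=17: queue=[E,F,B,H] q_used=0 → run E
t=18: queue=[E,F,B,H] q_used=1 → run E
t=19: queue=[E,F,B,H] q_used=2 → run E
t=20: queue=[F,B,H] q_used=0 → run F
t=21: queue=[F,B,H] q_used=1 → run F
t=22: queue=[F,B,H] q_used=2 → run F
t=23: queue=[B,H] q_used=0 → run B
t=24: queue=[B,H] q_used=1 → run B
t=25: queue=[H] q_used=0 → run H
t=26: queue=[H] q_used=1 → run H
t=27: queue=[H] q_used=2 → run H
t=28: queue=[H] q_used=0 → run H
t=29: queue=[H] q_used=1 → run H
t=30: (idle)
t=31: (idle)
t=32: (idle)
t=33: (idle)
t=34: (idle)
t=35: (idle)

completion order = C, D, E, F, B, H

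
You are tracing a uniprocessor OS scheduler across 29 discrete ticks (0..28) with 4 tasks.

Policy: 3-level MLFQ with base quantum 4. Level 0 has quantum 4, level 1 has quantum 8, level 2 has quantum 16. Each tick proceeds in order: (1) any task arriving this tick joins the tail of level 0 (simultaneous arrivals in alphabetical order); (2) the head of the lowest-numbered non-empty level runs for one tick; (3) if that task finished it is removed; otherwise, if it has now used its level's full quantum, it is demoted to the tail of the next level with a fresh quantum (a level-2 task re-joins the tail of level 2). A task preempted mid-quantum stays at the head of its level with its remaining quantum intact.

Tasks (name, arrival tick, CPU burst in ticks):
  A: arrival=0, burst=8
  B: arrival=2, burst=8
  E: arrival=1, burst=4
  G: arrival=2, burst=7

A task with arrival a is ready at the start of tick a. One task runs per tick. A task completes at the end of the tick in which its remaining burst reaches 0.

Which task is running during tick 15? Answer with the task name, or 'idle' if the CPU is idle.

t=0: L0/L1/L2 = A/-/- → run A
t=1: L0/L1/L2 = AE/-/- → run A
t=2: L0/L1/L2 = AEBG/-/- → run A
t=3: L0/L1/L2 = AEBG/-/- → run A
t=4: L0/L1/L2 = EBG/A/- → run E
t=5: L0/L1/L2 = EBG/A/- → run E
t=6: L0/L1/L2 = EBG/A/- → run E
t=7: L0/L1/L2 = EBG/A/- → run E
t=8: L0/L1/L2 = BG/A/- → run B
t=9: L0/L1/L2 = BG/A/- → run B
t=10: L0/L1/L2 = BG/A/- → run B
t=11: L0/L1/L2 = BG/A/- → run B
t=12: L0/L1/L2 = G/AB/- → run G
t=13: L0/L1/L2 = G/AB/- → run G
t=14: L0/L1/L2 = G/AB/- → run G
t=15: L0/L1/L2 = G/AB/- → run G
t=16: L0/L1/L2 = -/ABG/- → run A
t=17: L0/L1/L2 = -/ABG/- → run A
t=18: L0/L1/L2 = -/ABG/- → run A
t=19: L0/L1/L2 = -/ABG/- → run A
t=20: L0/L1/L2 = -/BG/- → run B
t=21: L0/L1/L2 = -/BG/- → run B
t=22: L0/L1/L2 = -/BG/- → run B
t=23: L0/L1/L2 = -/BG/- → run B
t=24: L0/L1/L2 = -/G/- → run G
t=25: L0/L1/L2 = -/G/- → run G
t=26: L0/L1/L2 = -/G/- → run G
t=27: (idle)
t=28: (idle)

running at tick 15 = G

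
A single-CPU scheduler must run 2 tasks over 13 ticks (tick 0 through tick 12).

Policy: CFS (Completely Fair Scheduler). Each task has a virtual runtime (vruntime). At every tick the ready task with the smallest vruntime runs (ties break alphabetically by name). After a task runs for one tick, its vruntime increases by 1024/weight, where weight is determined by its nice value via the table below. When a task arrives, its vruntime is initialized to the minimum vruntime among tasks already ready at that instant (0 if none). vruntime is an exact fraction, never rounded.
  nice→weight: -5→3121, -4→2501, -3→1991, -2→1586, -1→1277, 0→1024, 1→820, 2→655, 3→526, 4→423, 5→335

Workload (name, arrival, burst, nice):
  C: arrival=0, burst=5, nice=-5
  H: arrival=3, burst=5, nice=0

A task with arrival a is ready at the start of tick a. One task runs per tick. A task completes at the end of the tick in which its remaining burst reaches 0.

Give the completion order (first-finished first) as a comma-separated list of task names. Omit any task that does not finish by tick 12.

completion order = C, H

t=0: vr[C=0] → run C
t=1: vr[C=1024/3121] → run C
t=2: vr[C=2048/3121] → run C
t=3: vr[C=3072/3121 H=3072/3121] → run C
t=4: vr[C=4096/3121 H=3072/3121] → run H
t=5: vr[C=4096/3121 H=6193/3121] → run C
t=6: vr[H=6193/3121] → run H
t=7: vr[H=9314/3121] → run H
t=8: vr[H=12435/3121] → run H
t=9: vr[H=15556/3121] → run H
t=10: (idle)
t=11: (idle)
t=12: (idle)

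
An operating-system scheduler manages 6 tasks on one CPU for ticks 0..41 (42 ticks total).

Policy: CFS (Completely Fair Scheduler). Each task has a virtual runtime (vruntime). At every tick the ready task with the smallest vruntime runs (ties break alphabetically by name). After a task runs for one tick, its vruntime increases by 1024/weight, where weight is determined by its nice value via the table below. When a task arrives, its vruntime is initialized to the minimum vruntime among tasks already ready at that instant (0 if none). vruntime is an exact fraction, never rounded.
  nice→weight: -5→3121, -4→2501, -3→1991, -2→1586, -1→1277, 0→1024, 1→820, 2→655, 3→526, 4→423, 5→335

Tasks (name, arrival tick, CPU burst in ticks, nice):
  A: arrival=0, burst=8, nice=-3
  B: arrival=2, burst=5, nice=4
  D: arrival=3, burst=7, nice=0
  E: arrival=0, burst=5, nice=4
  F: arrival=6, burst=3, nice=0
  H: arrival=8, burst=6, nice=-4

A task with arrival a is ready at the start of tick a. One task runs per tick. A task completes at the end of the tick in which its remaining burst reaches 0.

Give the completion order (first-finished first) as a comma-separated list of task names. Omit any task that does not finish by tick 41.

t=0: vr[A=0 E=0] → run A
t=1: vr[A=1024/1991 E=0] → run E
t=2: vr[A=1024/1991 B=1024/1991 E=1024/423] → run A
t=3: vr[A=2048/1991 B=1024/1991 D=1024/1991 E=1024/423] → run B
t=4: vr[A=2048/1991 B=2471936/842193 D=1024/1991 E=1024/423] → run D
t=5: vr[A=2048/1991 B=2471936/842193 D=3015/1991 E=1024/423] → run A
t=6: vr[A=3072/1991 B=2471936/842193 D=3015/1991 E=1024/423 F=3015/1991] → run D
t=7: vr[A=3072/1991 B=2471936/842193 D=5006/1991 E=1024/423 F=3015/1991] → run F
t=8: vr[A=3072/1991 B=2471936/842193 D=5006/1991 E=1024/423 F=5006/1991 H=3072/1991] → run A
t=9: vr[A=4096/1991 B=2471936/842193 D=5006/1991 E=1024/423 F=5006/1991 H=3072/1991] → run H
t=10: vr[A=4096/1991 B=2471936/842193 D=5006/1991 E=1024/423 F=5006/1991 H=9721856/4979491] → run H
t=11: vr[A=4096/1991 B=2471936/842193 D=5006/1991 E=1024/423 F=5006/1991 H=11760640/4979491] → run A
t=12: vr[A=5120/1991 B=2471936/842193 D=5006/1991 E=1024/423 F=5006/1991 H=11760640/4979491] → run H
t=13: vr[A=5120/1991 B=2471936/842193 D=5006/1991 E=1024/423 F=5006/1991 H=13799424/4979491] → run E
t=14: vr[A=5120/1991 B=2471936/842193 D=5006/1991 E=2048/423 F=5006/1991 H=13799424/4979491] → run D
t=15: vr[A=5120/1991 B=2471936/842193 D=6997/1991 E=2048/423 F=5006/1991 H=13799424/4979491] → run F
t=16: vr[A=5120/1991 B=2471936/842193 D=6997/1991 E=2048/423 F=6997/1991 H=13799424/4979491] → run A
t=17: vr[A=6144/1991 B=2471936/842193 D=6997/1991 E=2048/423 F=6997/1991 H=13799424/4979491] → run H
t=18: vr[A=6144/1991 B=2471936/842193 D=6997/1991 E=2048/423 F=6997/1991 H=15838208/4979491] → run B
t=19: vr[A=6144/1991 B=4510720/842193 D=6997/1991 E=2048/423 F=6997/1991 H=15838208/4979491] → run A
t=20: vr[A=7168/1991 B=4510720/842193 D=6997/1991 E=2048/423 F=6997/1991 H=15838208/4979491] → run H
t=21: vr[A=7168/1991 B=4510720/842193 D=6997/1991 E=2048/423 F=6997/1991 H=17876992/4979491] → run D
t=22: vr[A=7168/1991 B=4510720/842193 D=8988/1991 E=2048/423 F=6997/1991 H=17876992/4979491] → run F
t=23: vr[A=7168/1991 B=4510720/842193 D=8988/1991 E=2048/423 H=17876992/4979491] → run H
t=24: vr[A=7168/1991 B=4510720/842193 D=8988/1991 E=2048/423] → run A
t=25: vr[B=4510720/842193 D=8988/1991 E=2048/423] → run D
t=26: vr[B=4510720/842193 D=10979/1991 E=2048/423] → run E
t=27: vr[B=4510720/842193 D=10979/1991 E=1024/141] → run B
t=28: vr[B=2183168/280731 D=10979/1991 E=1024/141] → run D
t=29: vr[B=2183168/280731 D=12970/1991 E=1024/141] → run D
t=30: vr[B=2183168/280731 E=1024/141] → run E
t=31: vr[B=2183168/280731 E=4096/423] → run B
t=32: vr[B=8588288/842193 E=4096/423] → run E
t=33: vr[B=8588288/842193] → run B
t=34: (idle)
t=35: (idle)
t=36: (idle)
t=37: (idle)
t=38: (idle)
t=39: (idle)
t=40: (idle)
t=41: (idle)

completion order = F, H, A, D, E, B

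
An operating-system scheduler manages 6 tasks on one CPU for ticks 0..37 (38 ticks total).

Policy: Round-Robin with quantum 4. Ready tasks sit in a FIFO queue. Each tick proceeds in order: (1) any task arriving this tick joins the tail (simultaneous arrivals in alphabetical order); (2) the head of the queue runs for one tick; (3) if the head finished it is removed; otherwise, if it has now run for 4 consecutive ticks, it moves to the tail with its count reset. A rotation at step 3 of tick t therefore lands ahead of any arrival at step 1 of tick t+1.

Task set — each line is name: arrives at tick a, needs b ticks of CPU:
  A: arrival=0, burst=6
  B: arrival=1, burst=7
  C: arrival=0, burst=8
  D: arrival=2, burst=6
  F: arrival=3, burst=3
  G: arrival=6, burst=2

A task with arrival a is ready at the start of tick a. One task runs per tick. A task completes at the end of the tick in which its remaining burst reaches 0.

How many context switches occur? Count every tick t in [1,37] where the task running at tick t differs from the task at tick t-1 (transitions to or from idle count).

t=0: queue=[A,C] q_used=0 → run A
t=1: queue=[A,C,B] q_used=1 → run A
t=2: queue=[A,C,B,D] q_used=2 → run A
t=3: queue=[A,C,B,D,F] q_used=3 → run A
t=4: queue=[C,B,D,F,A] q_used=0 → run C
t=5: queue=[C,B,D,F,A] q_used=1 → run C
t=6: queue=[C,B,D,F,A,G] q_used=2 → run C
t=7: queue=[C,B,D,F,A,G] q_used=3 → run C
t=8: queue=[B,D,F,A,G,C] q_used=0 → run B
t=9: queue=[B,D,F,A,G,C] q_used=1 → run B
t=10: queue=[B,D,F,A,G,C] q_used=2 → run B
t=11: queue=[B,D,F,A,G,C] q_used=3 → run B
t=12: queue=[D,F,A,G,C,B] q_used=0 → run D
t=13: queue=[D,F,A,G,C,B] q_used=1 → run D
t=14: queue=[D,F,A,G,C,B] q_used=2 → run D
t=15: queue=[D,F,A,G,C,B] q_used=3 → run D
t=16: queue=[F,A,G,C,B,D] q_used=0 → run F
t=17: queue=[F,A,G,C,B,D] q_used=1 → run F
t=18: queue=[F,A,G,C,B,D] q_used=2 → run F
t=19: queue=[A,G,C,B,D] q_used=0 → run A
t=20: queue=[A,G,C,B,D] q_used=1 → run A
t=21: queue=[G,C,B,D] q_used=0 → run G
t=22: queue=[G,C,B,D] q_used=1 → run G
t=23: queue=[C,B,D] q_used=0 → run C
t=24: queue=[C,B,D] q_used=1 → run C
t=25: queue=[C,B,D] q_used=2 → run C
t=26: queue=[C,B,D] q_used=3 → run C
t=27: queue=[B,D] q_used=0 → run B
t=28: queue=[B,D] q_used=1 → run B
t=29: queue=[B,D] q_used=2 → run B
t=30: queue=[D] q_used=0 → run D
t=31: queue=[D] q_used=1 → run D
t=32: (idle)
t=33: (idle)
t=34: (idle)
t=35: (idle)
t=36: (idle)
t=37: (idle)

context switches = 10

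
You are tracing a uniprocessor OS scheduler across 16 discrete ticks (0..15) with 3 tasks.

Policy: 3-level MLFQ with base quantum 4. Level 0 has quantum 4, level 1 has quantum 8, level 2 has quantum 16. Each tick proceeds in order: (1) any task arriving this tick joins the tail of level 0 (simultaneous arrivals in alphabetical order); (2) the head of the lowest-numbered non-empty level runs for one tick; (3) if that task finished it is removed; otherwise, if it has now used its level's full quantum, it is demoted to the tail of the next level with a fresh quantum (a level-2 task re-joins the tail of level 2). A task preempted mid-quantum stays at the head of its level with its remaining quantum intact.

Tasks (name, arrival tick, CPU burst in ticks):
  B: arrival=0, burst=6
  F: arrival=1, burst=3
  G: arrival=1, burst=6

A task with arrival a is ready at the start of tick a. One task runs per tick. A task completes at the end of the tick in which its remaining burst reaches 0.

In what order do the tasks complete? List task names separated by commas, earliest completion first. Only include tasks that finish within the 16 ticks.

t=0: L0/L1/L2 = B/-/- → run B
t=1: L0/L1/L2 = BFG/-/- → run B
t=2: L0/L1/L2 = BFG/-/- → run B
t=3: L0/L1/L2 = BFG/-/- → run B
t=4: L0/L1/L2 = FG/B/- → run F
t=5: L0/L1/L2 = FG/B/- → run F
t=6: L0/L1/L2 = FG/B/- → run F
t=7: L0/L1/L2 = G/B/- → run G
t=8: L0/L1/L2 = G/B/- → run G
t=9: L0/L1/L2 = G/B/- → run G
t=10: L0/L1/L2 = G/B/- → run G
t=11: L0/L1/L2 = -/BG/- → run B
t=12: L0/L1/L2 = -/BG/- → run B
t=13: L0/L1/L2 = -/G/- → run G
t=14: L0/L1/L2 = -/G/- → run G
t=15: (idle)

completion order = F, B, G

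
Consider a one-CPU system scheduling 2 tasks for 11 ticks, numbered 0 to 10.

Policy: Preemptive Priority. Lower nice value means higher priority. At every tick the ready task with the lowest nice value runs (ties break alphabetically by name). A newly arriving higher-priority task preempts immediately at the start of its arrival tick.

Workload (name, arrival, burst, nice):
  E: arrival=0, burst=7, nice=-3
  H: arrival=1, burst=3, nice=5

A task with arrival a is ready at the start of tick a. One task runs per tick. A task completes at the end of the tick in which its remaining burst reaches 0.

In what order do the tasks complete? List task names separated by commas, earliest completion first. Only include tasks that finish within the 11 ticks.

completion order = E, H

t=0: ready={E} → run E
t=1: ready={E,H} → run E
t=2: ready={E,H} → run E
t=3: ready={E,H} → run E
t=4: ready={E,H} → run E
t=5: ready={E,H} → run E
t=6: ready={E,H} → run E
t=7: ready={H} → run H
t=8: ready={H} → run H
t=9: ready={H} → run H
t=10: (idle)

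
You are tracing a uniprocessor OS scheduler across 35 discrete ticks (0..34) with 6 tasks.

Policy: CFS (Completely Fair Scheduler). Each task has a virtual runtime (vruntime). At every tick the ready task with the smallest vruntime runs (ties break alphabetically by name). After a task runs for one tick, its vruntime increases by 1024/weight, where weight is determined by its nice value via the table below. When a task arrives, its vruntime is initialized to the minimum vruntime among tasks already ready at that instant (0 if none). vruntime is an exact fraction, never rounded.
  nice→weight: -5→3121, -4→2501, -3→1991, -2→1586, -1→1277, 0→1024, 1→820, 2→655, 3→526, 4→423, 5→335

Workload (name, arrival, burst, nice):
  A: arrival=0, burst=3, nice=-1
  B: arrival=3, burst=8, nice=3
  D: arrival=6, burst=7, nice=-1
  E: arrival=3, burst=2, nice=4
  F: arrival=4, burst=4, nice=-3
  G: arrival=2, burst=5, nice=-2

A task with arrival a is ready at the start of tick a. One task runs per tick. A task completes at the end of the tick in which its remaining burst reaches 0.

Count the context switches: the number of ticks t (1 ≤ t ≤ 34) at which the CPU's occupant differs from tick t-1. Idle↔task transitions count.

context switches = 22

t=0: vr[A=0] → run A
t=1: vr[A=1024/1277] → run A
t=2: vr[A=2048/1277 G=2048/1277] → run A
t=3: vr[B=2048/1277 E=2048/1277 G=2048/1277] → run B
t=4: vr[B=1192448/335851 E=2048/1277 F=2048/1277 G=2048/1277] → run E
t=5: vr[B=1192448/335851 E=2173952/540171 F=2048/1277 G=2048/1277] → run F
t=6: vr[B=1192448/335851 D=2048/1277 E=2173952/540171 F=5385216/2542507 G=2048/1277] → run D
t=7: vr[B=1192448/335851 D=3072/1277 E=2173952/540171 F=5385216/2542507 G=2048/1277] → run G
t=8: vr[B=1192448/335851 D=3072/1277 E=2173952/540171 F=5385216/2542507 G=2277888/1012661] → run F
t=9: vr[B=1192448/335851 D=3072/1277 E=2173952/540171 F=6692864/2542507 G=2277888/1012661] → run G
t=10: vr[B=1192448/335851 D=3072/1277 E=2173952/540171 F=6692864/2542507 G=2931712/1012661] → run D
t=11: vr[B=1192448/335851 D=4096/1277 E=2173952/540171 F=6692864/2542507 G=2931712/1012661] → run F
t=12: vr[B=1192448/335851 D=4096/1277 E=2173952/540171 F=8000512/2542507 G=2931712/1012661] → run G
t=13: vr[B=1192448/335851 D=4096/1277 E=2173952/540171 F=8000512/2542507 G=3585536/1012661] → run F
t=14: vr[B=1192448/335851 D=4096/1277 E=2173952/540171 G=3585536/1012661] → run D
t=15: vr[B=1192448/335851 D=5120/1277 E=2173952/540171 G=3585536/1012661] → run G
t=16: vr[B=1192448/335851 D=5120/1277 E=2173952/540171 G=4239360/1012661] → run B
t=17: vr[B=1846272/335851 D=5120/1277 E=2173952/540171 G=4239360/1012661] → run D
t=18: vr[B=1846272/335851 D=6144/1277 E=2173952/540171 G=4239360/1012661] → run E
t=19: vr[B=1846272/335851 D=6144/1277 G=4239360/1012661] → run G
t=20: vr[B=1846272/335851 D=6144/1277] → run D
t=21: vr[B=1846272/335851 D=7168/1277] → run B
t=22: vr[B=2500096/335851 D=7168/1277] → run D
t=23: vr[B=2500096/335851 D=8192/1277] → run D
t=24: vr[B=2500096/335851] → run B
t=25: vr[B=3153920/335851] → run B
t=26: vr[B=3807744/335851] → run B
t=27: vr[B=4461568/335851] → run B
t=28: vr[B=5115392/335851] → run B
t=29: (idle)
t=30: (idle)
t=31: (idle)
t=32: (idle)
t=33: (idle)
t=34: (idle)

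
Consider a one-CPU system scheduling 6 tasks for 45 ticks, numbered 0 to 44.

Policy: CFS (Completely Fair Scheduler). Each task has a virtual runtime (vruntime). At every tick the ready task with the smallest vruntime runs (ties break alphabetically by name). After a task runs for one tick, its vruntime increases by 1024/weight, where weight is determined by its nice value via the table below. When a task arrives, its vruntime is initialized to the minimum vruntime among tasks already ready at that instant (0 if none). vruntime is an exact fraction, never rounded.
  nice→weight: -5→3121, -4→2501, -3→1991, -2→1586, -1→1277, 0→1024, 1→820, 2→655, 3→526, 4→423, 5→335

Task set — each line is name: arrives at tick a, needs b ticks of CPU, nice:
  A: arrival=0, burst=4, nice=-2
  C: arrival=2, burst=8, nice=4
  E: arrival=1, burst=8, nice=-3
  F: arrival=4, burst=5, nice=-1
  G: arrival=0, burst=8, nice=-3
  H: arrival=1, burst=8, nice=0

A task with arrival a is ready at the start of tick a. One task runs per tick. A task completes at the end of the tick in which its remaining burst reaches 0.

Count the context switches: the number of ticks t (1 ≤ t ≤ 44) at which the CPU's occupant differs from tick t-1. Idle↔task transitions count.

context switches = 35

t=0: vr[A=0 G=0] → run A
t=1: vr[A=512/793 E=0 G=0 H=0] → run E
t=2: vr[A=512/793 C=0 E=1024/1991 G=0 H=0] → run C
t=3: vr[A=512/793 C=1024/423 E=1024/1991 G=0 H=0] → run G
t=4: vr[A=512/793 C=1024/423 E=1024/1991 F=0 G=1024/1991 H=0] → run F
t=5: vr[A=512/793 C=1024/423 E=1024/1991 F=1024/1277 G=1024/1991 H=0] → run H
t=6: vr[A=512/793 C=1024/423 E=1024/1991 F=1024/1277 G=1024/1991 H=1] → run E
t=7: vr[A=512/793 C=1024/423 E=2048/1991 F=1024/1277 G=1024/1991 H=1] → run G
t=8: vr[A=512/793 C=1024/423 E=2048/1991 F=1024/1277 G=2048/1991 H=1] → run A
t=9: vr[A=1024/793 C=1024/423 E=2048/1991 F=1024/1277 G=2048/1991 H=1] → run F
t=10: vr[A=1024/793 C=1024/423 E=2048/1991 F=2048/1277 G=2048/1991 H=1] → run H
t=11: vr[A=1024/793 C=1024/423 E=2048/1991 F=2048/1277 G=2048/1991 H=2] → run E
t=12: vr[A=1024/793 C=1024/423 E=3072/1991 F=2048/1277 G=2048/1991 H=2] → run G
t=13: vr[A=1024/793 C=1024/423 E=3072/1991 F=2048/1277 G=3072/1991 H=2] → run A
t=14: vr[A=1536/793 C=1024/423 E=3072/1991 F=2048/1277 G=3072/1991 H=2] → run E
t=15: vr[A=1536/793 C=1024/423 E=4096/1991 F=2048/1277 G=3072/1991 H=2] → run G
t=16: vr[A=1536/793 C=1024/423 E=4096/1991 F=2048/1277 G=4096/1991 H=2] → run F
t=17: vr[A=1536/793 C=1024/423 E=4096/1991 F=3072/1277 G=4096/1991 H=2] → run A
t=18: vr[C=1024/423 E=4096/1991 F=3072/1277 G=4096/1991 H=2] → run H
t=19: vr[C=1024/423 E=4096/1991 F=3072/1277 G=4096/1991 H=3] → run E
t=20: vr[C=1024/423 E=5120/1991 F=3072/1277 G=4096/1991 H=3] → run G
t=21: vr[C=1024/423 E=5120/1991 F=3072/1277 G=5120/1991 H=3] → run F
t=22: vr[C=1024/423 E=5120/1991 F=4096/1277 G=5120/1991 H=3] → run C
t=23: vr[C=2048/423 E=5120/1991 F=4096/1277 G=5120/1991 H=3] → run E
t=24: vr[C=2048/423 E=6144/1991 F=4096/1277 G=5120/1991 H=3] → run G
t=25: vr[C=2048/423 E=6144/1991 F=4096/1277 G=6144/1991 H=3] → run H
t=26: vr[C=2048/423 E=6144/1991 F=4096/1277 G=6144/1991 H=4] → run E
t=27: vr[C=2048/423 E=7168/1991 F=4096/1277 G=6144/1991 H=4] → run G
t=28: vr[C=2048/423 E=7168/1991 F=4096/1277 G=7168/1991 H=4] → run F
t=29: vr[C=2048/423 E=7168/1991 G=7168/1991 H=4] → run E
t=30: vr[C=2048/423 G=7168/1991 H=4] → run G
t=31: vr[C=2048/423 H=4] → run H
t=32: vr[C=2048/423 H=5] → run C
t=33: vr[C=1024/141 H=5] → run H
t=34: vr[C=1024/141 H=6] → run H
t=35: vr[C=1024/141 H=7] → run H
t=36: vr[C=1024/141] → run C
t=37: vr[C=4096/423] → run C
t=38: vr[C=5120/423] → run C
t=39: vr[C=2048/141] → run C
t=40: vr[C=7168/423] → run C
t=41: (idle)
t=42: (idle)
t=43: (idle)
t=44: (idle)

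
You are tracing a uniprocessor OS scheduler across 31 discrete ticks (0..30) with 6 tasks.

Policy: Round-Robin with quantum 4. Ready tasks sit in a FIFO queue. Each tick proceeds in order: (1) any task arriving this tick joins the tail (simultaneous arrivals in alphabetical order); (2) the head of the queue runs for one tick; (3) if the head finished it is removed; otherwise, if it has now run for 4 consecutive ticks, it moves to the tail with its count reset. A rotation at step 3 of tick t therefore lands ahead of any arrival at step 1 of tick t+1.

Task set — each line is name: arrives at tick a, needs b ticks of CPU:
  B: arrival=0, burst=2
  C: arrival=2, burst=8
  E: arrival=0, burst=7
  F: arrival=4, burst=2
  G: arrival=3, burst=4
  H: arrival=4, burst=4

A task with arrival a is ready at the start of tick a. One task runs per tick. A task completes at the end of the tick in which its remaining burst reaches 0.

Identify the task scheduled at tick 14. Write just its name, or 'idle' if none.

running at tick 14 = F

t=0: queue=[B,E] q_used=0 → run B
t=1: queue=[B,E] q_used=1 → run B
t=2: queue=[E,C] q_used=0 → run E
t=3: queue=[E,C,G] q_used=1 → run E
t=4: queue=[E,C,G,F,H] q_used=2 → run E
t=5: queue=[E,C,G,F,H] q_used=3 → run E
t=6: queue=[C,G,F,H,E] q_used=0 → run C
t=7: queue=[C,G,F,H,E] q_used=1 → run C
t=8: queue=[C,G,F,H,E] q_used=2 → run C
t=9: queue=[C,G,F,H,E] q_used=3 → run C
t=10: queue=[G,F,H,E,C] q_used=0 → run G
t=11: queue=[G,F,H,E,C] q_used=1 → run G
t=12: queue=[G,F,H,E,C] q_used=2 → run G
t=13: queue=[G,F,H,E,C] q_used=3 → run G
t=14: queue=[F,H,E,C] q_used=0 → run F
t=15: queue=[F,H,E,C] q_used=1 → run F
t=16: queue=[H,E,C] q_used=0 → run H
t=17: queue=[H,E,C] q_used=1 → run H
t=18: queue=[H,E,C] q_used=2 → run H
t=19: queue=[H,E,C] q_used=3 → run H
t=20: queue=[E,C] q_used=0 → run E
t=21: queue=[E,C] q_used=1 → run E
t=22: queue=[E,C] q_used=2 → run E
t=23: queue=[C] q_used=0 → run C
t=24: queue=[C] q_used=1 → run C
t=25: queue=[C] q_used=2 → run C
t=26: queue=[C] q_used=3 → run C
t=27: (idle)
t=28: (idle)
t=29: (idle)
t=30: (idle)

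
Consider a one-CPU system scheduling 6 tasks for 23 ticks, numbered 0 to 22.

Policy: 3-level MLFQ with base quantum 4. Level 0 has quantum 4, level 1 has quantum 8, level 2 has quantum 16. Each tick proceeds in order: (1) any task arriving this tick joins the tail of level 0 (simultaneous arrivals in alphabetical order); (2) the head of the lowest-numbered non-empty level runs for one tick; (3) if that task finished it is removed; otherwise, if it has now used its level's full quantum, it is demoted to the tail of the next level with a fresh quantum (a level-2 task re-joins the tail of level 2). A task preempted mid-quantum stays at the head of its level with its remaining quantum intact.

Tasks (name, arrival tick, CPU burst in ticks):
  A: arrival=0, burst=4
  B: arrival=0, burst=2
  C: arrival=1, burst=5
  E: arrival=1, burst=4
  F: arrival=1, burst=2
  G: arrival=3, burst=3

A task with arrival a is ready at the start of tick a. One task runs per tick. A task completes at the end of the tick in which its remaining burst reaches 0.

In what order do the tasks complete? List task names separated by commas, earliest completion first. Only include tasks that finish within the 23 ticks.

completion order = A, B, E, F, G, C

t=0: L0/L1/L2 = AB/-/- → run A
t=1: L0/L1/L2 = ABCEF/-/- → run A
t=2: L0/L1/L2 = ABCEF/-/- → run A
t=3: L0/L1/L2 = ABCEFG/-/- → run A
t=4: L0/L1/L2 = BCEFG/-/- → run B
t=5: L0/L1/L2 = BCEFG/-/- → run B
t=6: L0/L1/L2 = CEFG/-/- → run C
t=7: L0/L1/L2 = CEFG/-/- → run C
t=8: L0/L1/L2 = CEFG/-/- → run C
t=9: L0/L1/L2 = CEFG/-/- → run C
t=10: L0/L1/L2 = EFG/C/- → run E
t=11: L0/L1/L2 = EFG/C/- → run E
t=12: L0/L1/L2 = EFG/C/- → run E
t=13: L0/L1/L2 = EFG/C/- → run E
t=14: L0/L1/L2 = FG/C/- → run F
t=15: L0/L1/L2 = FG/C/- → run F
t=16: L0/L1/L2 = G/C/- → run G
t=17: L0/L1/L2 = G/C/- → run G
t=18: L0/L1/L2 = G/C/- → run G
t=19: L0/L1/L2 = -/C/- → run C
t=20: (idle)
t=21: (idle)
t=22: (idle)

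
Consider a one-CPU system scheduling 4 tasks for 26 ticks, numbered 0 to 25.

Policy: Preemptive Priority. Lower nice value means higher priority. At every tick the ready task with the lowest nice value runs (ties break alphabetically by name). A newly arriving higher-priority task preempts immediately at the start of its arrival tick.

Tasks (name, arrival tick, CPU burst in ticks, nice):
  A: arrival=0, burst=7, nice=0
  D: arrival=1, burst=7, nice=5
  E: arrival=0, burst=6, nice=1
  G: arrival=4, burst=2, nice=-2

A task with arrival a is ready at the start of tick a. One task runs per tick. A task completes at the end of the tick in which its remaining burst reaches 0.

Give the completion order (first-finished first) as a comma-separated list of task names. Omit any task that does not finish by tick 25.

completion order = G, A, E, D

t=0: ready={A,E} → run A
t=1: ready={A,D,E} → run A
t=2: ready={A,D,E} → run A
t=3: ready={A,D,E} → run A
t=4: ready={A,D,E,G} → run G
t=5: ready={A,D,E,G} → run G
t=6: ready={A,D,E} → run A
t=7: ready={A,D,E} → run A
t=8: ready={A,D,E} → run A
t=9: ready={D,E} → run E
t=10: ready={D,E} → run E
t=11: ready={D,E} → run E
t=12: ready={D,E} → run E
t=13: ready={D,E} → run E
t=14: ready={D,E} → run E
t=15: ready={D} → run D
t=16: ready={D} → run D
t=17: ready={D} → run D
t=18: ready={D} → run D
t=19: ready={D} → run D
t=20: ready={D} → run D
t=21: ready={D} → run D
t=22: (idle)
t=23: (idle)
t=24: (idle)
t=25: (idle)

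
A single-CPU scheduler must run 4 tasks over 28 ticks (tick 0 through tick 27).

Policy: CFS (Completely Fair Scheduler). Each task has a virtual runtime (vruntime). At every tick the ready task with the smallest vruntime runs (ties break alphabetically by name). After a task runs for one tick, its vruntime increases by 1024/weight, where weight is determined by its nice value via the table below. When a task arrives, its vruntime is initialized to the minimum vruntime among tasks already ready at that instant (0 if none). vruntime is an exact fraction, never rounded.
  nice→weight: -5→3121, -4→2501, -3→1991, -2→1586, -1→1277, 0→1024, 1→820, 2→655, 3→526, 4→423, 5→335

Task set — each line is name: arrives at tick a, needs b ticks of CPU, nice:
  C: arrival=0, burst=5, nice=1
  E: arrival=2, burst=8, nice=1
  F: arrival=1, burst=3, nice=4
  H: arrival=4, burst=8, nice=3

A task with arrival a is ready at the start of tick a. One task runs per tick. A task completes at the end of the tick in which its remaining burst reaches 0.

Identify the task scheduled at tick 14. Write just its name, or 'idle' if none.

running at tick 14 = E

t=0: vr[C=0] → run C
t=1: vr[C=256/205 F=256/205] → run C
t=2: vr[C=512/205 E=256/205 F=256/205] → run E
t=3: vr[C=512/205 E=512/205 F=256/205] → run F
t=4: vr[C=512/205 E=512/205 F=318208/86715 H=512/205] → run C
t=5: vr[C=768/205 E=512/205 F=318208/86715 H=512/205] → run E
t=6: vr[C=768/205 E=768/205 F=318208/86715 H=512/205] → run H
t=7: vr[C=768/205 E=768/205 F=318208/86715 H=239616/53915] → run F
t=8: vr[C=768/205 E=768/205 F=528128/86715 H=239616/53915] → run C
t=9: vr[C=1024/205 E=768/205 F=528128/86715 H=239616/53915] → run E
t=10: vr[C=1024/205 E=1024/205 F=528128/86715 H=239616/53915] → run H
t=11: vr[C=1024/205 E=1024/205 F=528128/86715 H=344576/53915] → run C
t=12: vr[E=1024/205 F=528128/86715 H=344576/53915] → run E
t=13: vr[E=256/41 F=528128/86715 H=344576/53915] → run F
t=14: vr[E=256/41 H=344576/53915] → run E
t=15: vr[E=1536/205 H=344576/53915] → run H
t=16: vr[E=1536/205 H=449536/53915] → run E
t=17: vr[E=1792/205 H=449536/53915] → run H
t=18: vr[E=1792/205 H=554496/53915] → run E
t=19: vr[E=2048/205 H=554496/53915] → run E
t=20: vr[H=554496/53915] → run H
t=21: vr[H=659456/53915] → run H
t=22: vr[H=764416/53915] → run H
t=23: vr[H=869376/53915] → run H
t=24: (idle)
t=25: (idle)
t=26: (idle)
t=27: (idle)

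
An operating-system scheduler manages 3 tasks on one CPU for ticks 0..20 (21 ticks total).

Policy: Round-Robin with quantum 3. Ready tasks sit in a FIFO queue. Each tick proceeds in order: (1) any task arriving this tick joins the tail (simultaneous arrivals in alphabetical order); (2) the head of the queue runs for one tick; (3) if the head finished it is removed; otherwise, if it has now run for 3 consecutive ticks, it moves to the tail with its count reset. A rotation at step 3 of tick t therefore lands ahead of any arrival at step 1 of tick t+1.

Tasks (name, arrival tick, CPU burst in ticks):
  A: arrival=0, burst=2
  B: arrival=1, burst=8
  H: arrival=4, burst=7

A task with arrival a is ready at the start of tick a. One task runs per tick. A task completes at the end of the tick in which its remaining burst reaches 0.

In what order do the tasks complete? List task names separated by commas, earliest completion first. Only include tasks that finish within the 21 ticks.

t=0: queue=[A] q_used=0 → run A
t=1: queue=[A,B] q_used=1 → run A
t=2: queue=[B] q_used=0 → run B
t=3: queue=[B] q_used=1 → run B
t=4: queue=[B,H] q_used=2 → run B
t=5: queue=[H,B] q_used=0 → run H
t=6: queue=[H,B] q_used=1 → run H
t=7: queue=[H,B] q_used=2 → run H
t=8: queue=[B,H] q_used=0 → run B
t=9: queue=[B,H] q_used=1 → run B
t=10: queue=[B,H] q_used=2 → run B
t=11: queue=[H,B] q_used=0 → run H
t=12: queue=[H,B] q_used=1 → run H
t=13: queue=[H,B] q_used=2 → run H
t=14: queue=[B,H] q_used=0 → run B
t=15: queue=[B,H] q_used=1 → run B
t=16: queue=[H] q_used=0 → run H
t=17: (idle)
t=18: (idle)
t=19: (idle)
t=20: (idle)

completion order = A, B, H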